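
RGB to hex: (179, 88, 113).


R = 179 → B3 (hex)
G = 88 → 58 (hex)
B = 113 → 71 (hex)
Hex = #B35871


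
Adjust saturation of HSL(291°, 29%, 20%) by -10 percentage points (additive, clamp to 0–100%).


Original S = 29%
Adjustment = -10 percentage points
New S = 29 + (-10) = 19
Clamp to [0, 100] → 19
= HSL(291°, 19%, 20%)


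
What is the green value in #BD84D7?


Color: #BD84D7
R = BD = 189
G = 84 = 132
B = D7 = 215
Green = 132


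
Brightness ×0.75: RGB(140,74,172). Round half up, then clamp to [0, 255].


Multiply each channel by 0.75, round half up, clamp to [0, 255]
R: 140×0.75 = 105
G: 74×0.75 = 55.5 → round → 56
B: 172×0.75 = 129
= RGB(105, 56, 129)


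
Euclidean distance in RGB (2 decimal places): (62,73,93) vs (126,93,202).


d = √[(R₁-R₂)² + (G₁-G₂)² + (B₁-B₂)²]
d = √[(62-126)² + (73-93)² + (93-202)²]
d = √[4096 + 400 + 11881]
d = √16377
d ≈ 127.97


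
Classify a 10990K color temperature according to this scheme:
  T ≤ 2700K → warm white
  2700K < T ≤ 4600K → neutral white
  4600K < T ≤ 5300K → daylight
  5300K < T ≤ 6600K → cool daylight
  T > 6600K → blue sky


Temperature: 10990K
10990K > 6600K → blue sky
Classification: blue sky


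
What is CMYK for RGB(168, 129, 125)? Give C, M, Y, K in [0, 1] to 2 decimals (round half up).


R'=168/255≈0.6588, G'=129/255≈0.5059, B'=125/255≈0.4902
K = 1 - max(R',G',B') = 1 - 168/255 = 87/255 = 0.34117… → 0.34
(1-R'-K)/(1-K) simplifies to (max-R)/max with max = 168:
C = (168-168)/168 = 0/168 = 0 → 0.00
M = (168-129)/168 = 39/168 = 0.23214… → 0.23
Y = (168-125)/168 = 43/168 = 0.25595… → 0.26
= CMYK(0.00, 0.23, 0.26, 0.34)


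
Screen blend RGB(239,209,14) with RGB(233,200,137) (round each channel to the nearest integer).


Screen: C = 255 - (255-A)×(255-B)/255, rounded to nearest integer
R: 255 - (255-239)×(255-233)/255 = 255 - 352/255 ≈ 255 - 1.380 = 253.620 → 254
G: 255 - (255-209)×(255-200)/255 = 255 - 2530/255 ≈ 255 - 9.922 = 245.078 → 245
B: 255 - (255-14)×(255-137)/255 = 255 - 28438/255 ≈ 255 - 111.522 = 143.478 → 143
= RGB(254, 245, 143)


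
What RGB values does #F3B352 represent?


F3 → 243 (R)
B3 → 179 (G)
52 → 82 (B)
= RGB(243, 179, 82)


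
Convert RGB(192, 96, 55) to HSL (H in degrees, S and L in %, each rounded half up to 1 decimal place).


Normalize: R'=192/255≈0.7529, G'=96/255≈0.3765, B'=55/255≈0.2157
Max=192/255, Min=55/255, Δ=Max-Min=137/255
L = (Max+Min)/2 = (192+55)/510 = 247/510 = 0.48431… → L = 48.4%
L ≤ 0.5 → S = Δ/(Max+Min) = 137/(192+55) = 137/247 = 0.55465… → S = 55.5%
(the 1/255 factors cancel in S and H, so raw channel differences can be used)
Max is R' → H = 60 × (((G-B)/Δ) mod 6) = 60 × (((96-55)/137) mod 6)
  41/137 = 0.2992…
  H = 60 × 0.2992… = 17.956…° → H = 18.0°
= HSL(18.0°, 55.5%, 48.4%)


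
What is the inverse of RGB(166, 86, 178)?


Invert: (255-R, 255-G, 255-B)
R: 255-166 = 89
G: 255-86 = 169
B: 255-178 = 77
= RGB(89, 169, 77)


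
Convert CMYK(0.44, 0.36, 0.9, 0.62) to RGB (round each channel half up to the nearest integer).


R = 255 × (1-C) × (1-K) = 255 × 0.56 × 0.38 = 54.264 → 54
G = 255 × (1-M) × (1-K) = 255 × 0.64 × 0.38 = 62.016 → 62
B = 255 × (1-Y) × (1-K) = 255 × 0.10 × 0.38 = 9.69 → 10
= RGB(54, 62, 10)


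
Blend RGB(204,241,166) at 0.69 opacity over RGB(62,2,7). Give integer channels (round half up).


C = α×F + (1-α)×B, with 1-α = 0.31
R: 0.69×204 + 0.31×62 = 140.76 + 19.22 = 159.98 → 160
G: 0.69×241 + 0.31×2 = 166.29 + 0.62 = 166.91 → 167
B: 0.69×166 + 0.31×7 = 114.54 + 2.17 = 116.71 → 117
= RGB(160, 167, 117)


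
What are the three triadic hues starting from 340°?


Triadic: equally spaced at 120° intervals
H1 = 340°
H2 = (340 + 120) mod 360 = 100°
H3 = (340 + 240) mod 360 = 220°
Triadic = 340°, 100°, 220°


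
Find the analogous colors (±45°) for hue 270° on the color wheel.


Base hue: 270°
Left analog: (270 - 45) mod 360 = 225°
Right analog: (270 + 45) mod 360 = 315°
Analogous hues = 225° and 315°


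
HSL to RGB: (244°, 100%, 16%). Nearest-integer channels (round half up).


H=244°, S=1.00, L=0.16
C = (1-|2L-1|)×S = (1-|-0.68|)×1.00 = 0.32
H' = H/60 = 244/60 ≈ 4.0667; X = C×(1-|H' mod 2 - 1|) ≈ 0.0213
m = L - C/2 = 0.16 - 0.16 = 0
Sector ⌊H'⌋ = 4 → (R',G',B') = (≈0.0213, 0.0, 0.32)
RGB = ((R'+m)×255, (G'+m)×255, (B'+m)×255) = (5.44, 0.0, 81.6)
Round half up → RGB(5, 0, 82)


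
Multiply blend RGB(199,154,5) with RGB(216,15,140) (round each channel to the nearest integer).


Multiply: C = A×B/255, rounded to nearest integer
R: 199×216/255 = 42984/255 ≈ 168.565 → 169
G: 154×15/255 = 2310/255 ≈ 9.059 → 9
B: 5×140/255 = 700/255 ≈ 2.745 → 3
= RGB(169, 9, 3)


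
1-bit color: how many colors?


Colors = 2^bits = 2^1
= 2 colors


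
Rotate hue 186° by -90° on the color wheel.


New hue = (H + rotation) mod 360
New hue = (186 -90) mod 360
= 96 mod 360
= 96°


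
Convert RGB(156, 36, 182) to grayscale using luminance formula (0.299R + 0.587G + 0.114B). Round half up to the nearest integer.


Gray = 0.299×R + 0.587×G + 0.114×B
Gray = 0.299×156 + 0.587×36 + 0.114×182
Gray = 46.644 + 21.132 + 20.748
Gray = 88.524 → round half up → 89
Gray = 89


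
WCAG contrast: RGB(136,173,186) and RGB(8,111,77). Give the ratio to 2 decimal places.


Linearize each sRGB channel c=v/255: c/12.92 if c ≤ 0.04045 else ((c+0.055)/1.055)^2.4
L = 0.2126×R_lin + 0.7152×G_lin + 0.0722×B_lin
Color 1 (136,173,186):
  R=136: 136/255≈0.5333 > 0.04045 → ((0.5333+0.055)/1.055)^2.4 ≈ 0.24620
  G=173: 173/255≈0.6784 > 0.04045 → ((0.6784+0.055)/1.055)^2.4 ≈ 0.41789
  B=186: 186/255≈0.7294 > 0.04045 → ((0.7294+0.055)/1.055)^2.4 ≈ 0.49102
  L1 = 0.2126×0.24620 + 0.7152×0.41789 + 0.0722×0.49102 ≈ 0.38667
Color 2 (8,111,77):
  R=8: 8/255≈0.0314 ≤ 0.04045 → 0.0314/12.92 ≈ 0.00243
  G=111: 111/255≈0.4353 > 0.04045 → ((0.4353+0.055)/1.055)^2.4 ≈ 0.15896
  B=77: 77/255≈0.3020 > 0.04045 → ((0.3020+0.055)/1.055)^2.4 ≈ 0.07421
  L2 = 0.2126×0.00243 + 0.7152×0.15896 + 0.0722×0.07421 ≈ 0.11956
Lighter = 0.38667, Darker = 0.11956
Ratio = (L_lighter + 0.05) / (L_darker + 0.05)
Ratio = (0.38667 + 0.05) / (0.11956 + 0.05) = 0.43667 / 0.16956 ≈ 2.5752
Ratio ≈ 2.58:1


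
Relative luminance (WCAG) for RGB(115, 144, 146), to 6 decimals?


Linearize each channel (sRGB transfer function): c = v/255; c_lin = c/12.92 if c ≤ 0.04045, else ((c+0.055)/1.055)^2.4
  R: 115/255 ≈ 0.450980 > 0.04045 → ((0.450980+0.055)/1.055)^2.4 ≈ 0.171441
  G: 144/255 ≈ 0.564706 > 0.04045 → ((0.564706+0.055)/1.055)^2.4 ≈ 0.278894
  B: 146/255 ≈ 0.572549 > 0.04045 → ((0.572549+0.055)/1.055)^2.4 ≈ 0.287441
R_lin = 0.171441, G_lin = 0.278894, B_lin = 0.287441
L = 0.2126×R + 0.7152×G + 0.0722×B
L = 0.2126×0.171441 + 0.7152×0.278894 + 0.0722×0.287441
L ≈ 0.256667


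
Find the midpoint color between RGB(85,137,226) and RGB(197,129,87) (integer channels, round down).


Midpoint: each channel = ⌊(C₁+C₂)/2⌋
R: ⌊(85+197)/2⌋ = 141
G: ⌊(137+129)/2⌋ = 133
B: ⌊(226+87)/2⌋ = 156
= RGB(141, 133, 156)


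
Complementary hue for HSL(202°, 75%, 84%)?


Complement = opposite side of color wheel = hue + 180°
H' = (202 + 180) mod 360 = 22°
S and L unchanged.
= HSL(22°, 75%, 84%)


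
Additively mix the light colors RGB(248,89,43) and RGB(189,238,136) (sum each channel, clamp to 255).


Additive: each channel = min(255, C₁+C₂)
R: 248+189 = 437 → 255
G: 89+238 = 327 → 255
B: 43+136 = 179 → 179
= RGB(255, 255, 179)


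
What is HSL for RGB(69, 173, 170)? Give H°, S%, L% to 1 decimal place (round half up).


Normalize: R'=69/255≈0.2706, G'=173/255≈0.6784, B'=170/255≈0.6667
Max=173/255, Min=69/255, Δ=Max-Min=104/255
L = (Max+Min)/2 = (173+69)/510 = 242/510 = 0.47450… → L = 47.5%
L ≤ 0.5 → S = Δ/(Max+Min) = 104/(173+69) = 104/242 = 0.42975… → S = 43.0%
(the 1/255 factors cancel in S and H, so raw channel differences can be used)
Max is G' → H = 60 × ((B-R)/Δ + 2) = 60 × ((170-69)/104 + 2)
  101/104 + 2 = 0.9711… + 2 = 2.9711…
  H = 60 × 2.9711… = 178.269…° → H = 178.3°
= HSL(178.3°, 43.0%, 47.5%)


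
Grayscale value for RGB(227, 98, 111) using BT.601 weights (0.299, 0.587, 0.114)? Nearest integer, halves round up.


Gray = 0.299×R + 0.587×G + 0.114×B
Gray = 0.299×227 + 0.587×98 + 0.114×111
Gray = 67.873 + 57.526 + 12.654
Gray = 138.053 → round half up → 138
Gray = 138


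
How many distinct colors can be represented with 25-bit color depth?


Colors = 2^bits = 2^25
= 33,554,432 colors


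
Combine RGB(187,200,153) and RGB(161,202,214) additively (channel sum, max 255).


Additive: each channel = min(255, C₁+C₂)
R: 187+161 = 348 → 255
G: 200+202 = 402 → 255
B: 153+214 = 367 → 255
= RGB(255, 255, 255)


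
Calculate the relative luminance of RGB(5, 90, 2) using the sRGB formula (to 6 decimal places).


Linearize each channel (sRGB transfer function): c = v/255; c_lin = c/12.92 if c ≤ 0.04045, else ((c+0.055)/1.055)^2.4
  R: 5/255 ≈ 0.019608 ≤ 0.04045 → 0.019608/12.92 ≈ 0.001518
  G: 90/255 ≈ 0.352941 > 0.04045 → ((0.352941+0.055)/1.055)^2.4 ≈ 0.102242
  B: 2/255 ≈ 0.007843 ≤ 0.04045 → 0.007843/12.92 ≈ 0.000607
R_lin = 0.001518, G_lin = 0.102242, B_lin = 0.000607
L = 0.2126×R + 0.7152×G + 0.0722×B
L = 0.2126×0.001518 + 0.7152×0.102242 + 0.0722×0.000607
L ≈ 0.073490


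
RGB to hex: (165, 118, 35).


R = 165 → A5 (hex)
G = 118 → 76 (hex)
B = 35 → 23 (hex)
Hex = #A57623


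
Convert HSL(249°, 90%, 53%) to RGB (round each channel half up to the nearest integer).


H=249°, S=0.90, L=0.53
C = (1-|2L-1|)×S = (1-|0.06|)×0.90 = 0.846
H' = H/60 = 249/60 ≈ 4.1500; X = C×(1-|H' mod 2 - 1|) = 0.1269
m = L - C/2 = 0.53 - 0.423 = 0.107
Sector ⌊H'⌋ = 4 → (R',G',B') = (0.1269, 0.0, 0.846)
RGB = ((R'+m)×255, (G'+m)×255, (B'+m)×255) = (59.6445, 27.285, 243.015)
Round half up → RGB(60, 27, 243)


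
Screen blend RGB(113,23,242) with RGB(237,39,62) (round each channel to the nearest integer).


Screen: C = 255 - (255-A)×(255-B)/255, rounded to nearest integer
R: 255 - (255-113)×(255-237)/255 = 255 - 2556/255 ≈ 255 - 10.024 = 244.976 → 245
G: 255 - (255-23)×(255-39)/255 = 255 - 50112/255 ≈ 255 - 196.518 = 58.482 → 58
B: 255 - (255-242)×(255-62)/255 = 255 - 2509/255 ≈ 255 - 9.839 = 245.161 → 245
= RGB(245, 58, 245)


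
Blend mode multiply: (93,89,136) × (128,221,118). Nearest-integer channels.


Multiply: C = A×B/255, rounded to nearest integer
R: 93×128/255 = 11904/255 ≈ 46.682 → 47
G: 89×221/255 = 19669/255 ≈ 77.133 → 77
B: 136×118/255 = 16048/255 ≈ 62.933 → 63
= RGB(47, 77, 63)


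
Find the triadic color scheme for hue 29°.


Triadic: equally spaced at 120° intervals
H1 = 29°
H2 = (29 + 120) mod 360 = 149°
H3 = (29 + 240) mod 360 = 269°
Triadic = 29°, 149°, 269°


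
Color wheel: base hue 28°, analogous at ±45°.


Base hue: 28°
Left analog: (28 - 45) mod 360 = 343°
Right analog: (28 + 45) mod 360 = 73°
Analogous hues = 343° and 73°


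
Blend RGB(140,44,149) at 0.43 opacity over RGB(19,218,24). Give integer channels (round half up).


C = α×F + (1-α)×B, with 1-α = 0.57
R: 0.43×140 + 0.57×19 = 60.20 + 10.83 = 71.03 → 71
G: 0.43×44 + 0.57×218 = 18.92 + 124.26 = 143.18 → 143
B: 0.43×149 + 0.57×24 = 64.07 + 13.68 = 77.75 → 78
= RGB(71, 143, 78)


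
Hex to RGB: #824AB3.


82 → 130 (R)
4A → 74 (G)
B3 → 179 (B)
= RGB(130, 74, 179)


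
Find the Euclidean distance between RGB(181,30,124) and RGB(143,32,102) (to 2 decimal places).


d = √[(R₁-R₂)² + (G₁-G₂)² + (B₁-B₂)²]
d = √[(181-143)² + (30-32)² + (124-102)²]
d = √[1444 + 4 + 484]
d = √1932
d ≈ 43.95


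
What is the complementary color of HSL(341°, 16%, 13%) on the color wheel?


Complement = opposite side of color wheel = hue + 180°
H' = (341 + 180) mod 360 = 161°
S and L unchanged.
= HSL(161°, 16%, 13%)


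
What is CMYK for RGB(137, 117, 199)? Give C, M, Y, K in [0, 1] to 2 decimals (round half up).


R'=137/255≈0.5373, G'=117/255≈0.4588, B'=199/255≈0.7804
K = 1 - max(R',G',B') = 1 - 199/255 = 56/255 = 0.21960… → 0.22
(1-R'-K)/(1-K) simplifies to (max-R)/max with max = 199:
C = (199-137)/199 = 62/199 = 0.31155… → 0.31
M = (199-117)/199 = 82/199 = 0.41206… → 0.41
Y = (199-199)/199 = 0/199 = 0 → 0.00
= CMYK(0.31, 0.41, 0.00, 0.22)


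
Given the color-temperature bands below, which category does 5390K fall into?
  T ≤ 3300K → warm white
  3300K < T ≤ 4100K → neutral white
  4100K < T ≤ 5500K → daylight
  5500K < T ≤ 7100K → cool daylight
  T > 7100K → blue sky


Temperature: 5390K
4100K < 5390K ≤ 5500K → daylight
Classification: daylight


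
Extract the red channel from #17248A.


Color: #17248A
R = 17 = 23
G = 24 = 36
B = 8A = 138
Red = 23


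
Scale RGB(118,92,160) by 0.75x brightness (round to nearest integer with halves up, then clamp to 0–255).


Multiply each channel by 0.75, round half up, clamp to [0, 255]
R: 118×0.75 = 88.5 → round → 89
G: 92×0.75 = 69
B: 160×0.75 = 120
= RGB(89, 69, 120)


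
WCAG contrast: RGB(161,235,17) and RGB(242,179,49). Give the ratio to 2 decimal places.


Linearize each sRGB channel c=v/255: c/12.92 if c ≤ 0.04045 else ((c+0.055)/1.055)^2.4
L = 0.2126×R_lin + 0.7152×G_lin + 0.0722×B_lin
Color 1 (161,235,17):
  R=161: 161/255≈0.6314 > 0.04045 → ((0.6314+0.055)/1.055)^2.4 ≈ 0.35640
  G=235: 235/255≈0.9216 > 0.04045 → ((0.9216+0.055)/1.055)^2.4 ≈ 0.83077
  B=17: 17/255≈0.0667 > 0.04045 → ((0.0667+0.055)/1.055)^2.4 ≈ 0.00561
  L1 = 0.2126×0.35640 + 0.7152×0.83077 + 0.0722×0.00561 ≈ 0.67034
Color 2 (242,179,49):
  R=242: 242/255≈0.9490 > 0.04045 → ((0.9490+0.055)/1.055)^2.4 ≈ 0.88792
  G=179: 179/255≈0.7020 > 0.04045 → ((0.7020+0.055)/1.055)^2.4 ≈ 0.45079
  B=49: 49/255≈0.1922 > 0.04045 → ((0.1922+0.055)/1.055)^2.4 ≈ 0.03071
  L2 = 0.2126×0.88792 + 0.7152×0.45079 + 0.0722×0.03071 ≈ 0.51339
Lighter = 0.67034, Darker = 0.51339
Ratio = (L_lighter + 0.05) / (L_darker + 0.05)
Ratio = (0.67034 + 0.05) / (0.51339 + 0.05) = 0.72034 / 0.56339 ≈ 1.2786
Ratio ≈ 1.28:1


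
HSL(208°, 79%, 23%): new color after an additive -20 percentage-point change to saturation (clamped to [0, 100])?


Original S = 79%
Adjustment = -20 percentage points
New S = 79 + (-20) = 59
Clamp to [0, 100] → 59
= HSL(208°, 59%, 23%)


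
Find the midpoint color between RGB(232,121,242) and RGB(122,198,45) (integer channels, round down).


Midpoint: each channel = ⌊(C₁+C₂)/2⌋
R: ⌊(232+122)/2⌋ = 177
G: ⌊(121+198)/2⌋ = 159
B: ⌊(242+45)/2⌋ = 143
= RGB(177, 159, 143)


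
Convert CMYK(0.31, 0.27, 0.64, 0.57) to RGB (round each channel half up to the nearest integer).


R = 255 × (1-C) × (1-K) = 255 × 0.69 × 0.43 = 75.6585 → 76
G = 255 × (1-M) × (1-K) = 255 × 0.73 × 0.43 = 80.0445 → 80
B = 255 × (1-Y) × (1-K) = 255 × 0.36 × 0.43 = 39.474 → 39
= RGB(76, 80, 39)


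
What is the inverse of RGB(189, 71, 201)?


Invert: (255-R, 255-G, 255-B)
R: 255-189 = 66
G: 255-71 = 184
B: 255-201 = 54
= RGB(66, 184, 54)


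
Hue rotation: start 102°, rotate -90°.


New hue = (H + rotation) mod 360
New hue = (102 -90) mod 360
= 12 mod 360
= 12°


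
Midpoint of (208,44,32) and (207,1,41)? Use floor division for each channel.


Midpoint: each channel = ⌊(C₁+C₂)/2⌋
R: ⌊(208+207)/2⌋ = 207
G: ⌊(44+1)/2⌋ = 22
B: ⌊(32+41)/2⌋ = 36
= RGB(207, 22, 36)


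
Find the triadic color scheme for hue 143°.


Triadic: equally spaced at 120° intervals
H1 = 143°
H2 = (143 + 120) mod 360 = 263°
H3 = (143 + 240) mod 360 = 23°
Triadic = 143°, 263°, 23°


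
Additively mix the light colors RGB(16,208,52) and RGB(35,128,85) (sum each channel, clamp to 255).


Additive: each channel = min(255, C₁+C₂)
R: 16+35 = 51 → 51
G: 208+128 = 336 → 255
B: 52+85 = 137 → 137
= RGB(51, 255, 137)


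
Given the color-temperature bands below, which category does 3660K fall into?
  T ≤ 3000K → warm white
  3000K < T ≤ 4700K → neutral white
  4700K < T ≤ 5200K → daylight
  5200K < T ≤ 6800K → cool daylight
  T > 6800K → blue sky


Temperature: 3660K
3000K < 3660K ≤ 4700K → neutral white
Classification: neutral white


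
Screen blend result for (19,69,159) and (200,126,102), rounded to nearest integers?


Screen: C = 255 - (255-A)×(255-B)/255, rounded to nearest integer
R: 255 - (255-19)×(255-200)/255 = 255 - 12980/255 ≈ 255 - 50.902 = 204.098 → 204
G: 255 - (255-69)×(255-126)/255 = 255 - 23994/255 ≈ 255 - 94.094 = 160.906 → 161
B: 255 - (255-159)×(255-102)/255 = 255 - 14688/255 ≈ 255 - 57.600 = 197.400 → 197
= RGB(204, 161, 197)


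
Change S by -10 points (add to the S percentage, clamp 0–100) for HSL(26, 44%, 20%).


Original S = 44%
Adjustment = -10 percentage points
New S = 44 + (-10) = 34
Clamp to [0, 100] → 34
= HSL(26°, 34%, 20%)


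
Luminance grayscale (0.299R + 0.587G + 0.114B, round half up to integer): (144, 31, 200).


Gray = 0.299×R + 0.587×G + 0.114×B
Gray = 0.299×144 + 0.587×31 + 0.114×200
Gray = 43.056 + 18.197 + 22.800
Gray = 84.053 → round half up → 84
Gray = 84


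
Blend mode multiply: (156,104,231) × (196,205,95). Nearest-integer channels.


Multiply: C = A×B/255, rounded to nearest integer
R: 156×196/255 = 30576/255 ≈ 119.906 → 120
G: 104×205/255 = 21320/255 ≈ 83.608 → 84
B: 231×95/255 = 21945/255 ≈ 86.059 → 86
= RGB(120, 84, 86)


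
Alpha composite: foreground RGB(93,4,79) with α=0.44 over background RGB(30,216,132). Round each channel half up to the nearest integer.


C = α×F + (1-α)×B, with 1-α = 0.56
R: 0.44×93 + 0.56×30 = 40.92 + 16.80 = 57.72 → 58
G: 0.44×4 + 0.56×216 = 1.76 + 120.96 = 122.72 → 123
B: 0.44×79 + 0.56×132 = 34.76 + 73.92 = 108.68 → 109
= RGB(58, 123, 109)


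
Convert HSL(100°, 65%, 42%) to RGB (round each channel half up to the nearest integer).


H=100°, S=0.65, L=0.42
C = (1-|2L-1|)×S = (1-|-0.16|)×0.65 = 0.546
H' = H/60 = 100/60 ≈ 1.6667; X = C×(1-|H' mod 2 - 1|) = 0.182
m = L - C/2 = 0.42 - 0.273 = 0.147
Sector ⌊H'⌋ = 1 → (R',G',B') = (0.182, 0.546, 0.0)
RGB = ((R'+m)×255, (G'+m)×255, (B'+m)×255) = (83.895, 176.715, 37.485)
Round half up → RGB(84, 177, 37)


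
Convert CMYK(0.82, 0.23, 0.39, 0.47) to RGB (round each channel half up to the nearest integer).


R = 255 × (1-C) × (1-K) = 255 × 0.18 × 0.53 = 24.327 → 24
G = 255 × (1-M) × (1-K) = 255 × 0.77 × 0.53 = 104.0655 → 104
B = 255 × (1-Y) × (1-K) = 255 × 0.61 × 0.53 = 82.4415 → 82
= RGB(24, 104, 82)


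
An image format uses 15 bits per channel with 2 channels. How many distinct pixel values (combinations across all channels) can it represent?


Total bits = 15 bits/channel × 2 channels = 30 bits
Distinct pixel values = 2^30
= 1,073,741,824 pixel values


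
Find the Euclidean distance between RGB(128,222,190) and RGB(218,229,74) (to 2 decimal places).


d = √[(R₁-R₂)² + (G₁-G₂)² + (B₁-B₂)²]
d = √[(128-218)² + (222-229)² + (190-74)²]
d = √[8100 + 49 + 13456]
d = √21605
d ≈ 146.99


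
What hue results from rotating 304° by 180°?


New hue = (H + rotation) mod 360
New hue = (304 + 180) mod 360
= 484 mod 360
= 124°


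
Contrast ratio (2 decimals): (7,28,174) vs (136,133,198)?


Linearize each sRGB channel c=v/255: c/12.92 if c ≤ 0.04045 else ((c+0.055)/1.055)^2.4
L = 0.2126×R_lin + 0.7152×G_lin + 0.0722×B_lin
Color 1 (7,28,174):
  R=7: 7/255≈0.0275 ≤ 0.04045 → 0.0275/12.92 ≈ 0.00212
  G=28: 28/255≈0.1098 > 0.04045 → ((0.1098+0.055)/1.055)^2.4 ≈ 0.01161
  B=174: 174/255≈0.6824 > 0.04045 → ((0.6824+0.055)/1.055)^2.4 ≈ 0.42327
  L1 = 0.2126×0.00212 + 0.7152×0.01161 + 0.0722×0.42327 ≈ 0.03932
Color 2 (136,133,198):
  R=136: 136/255≈0.5333 > 0.04045 → ((0.5333+0.055)/1.055)^2.4 ≈ 0.24620
  G=133: 133/255≈0.5216 > 0.04045 → ((0.5216+0.055)/1.055)^2.4 ≈ 0.23455
  B=198: 198/255≈0.7765 > 0.04045 → ((0.7765+0.055)/1.055)^2.4 ≈ 0.56471
  L2 = 0.2126×0.24620 + 0.7152×0.23455 + 0.0722×0.56471 ≈ 0.26087
Lighter = 0.26087, Darker = 0.03932
Ratio = (L_lighter + 0.05) / (L_darker + 0.05)
Ratio = (0.26087 + 0.05) / (0.03932 + 0.05) = 0.31087 / 0.08932 ≈ 3.4805
Ratio ≈ 3.48:1


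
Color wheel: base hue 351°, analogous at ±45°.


Base hue: 351°
Left analog: (351 - 45) mod 360 = 306°
Right analog: (351 + 45) mod 360 = 36°
Analogous hues = 306° and 36°


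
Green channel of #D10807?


Color: #D10807
R = D1 = 209
G = 08 = 8
B = 07 = 7
Green = 8


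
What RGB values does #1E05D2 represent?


1E → 30 (R)
05 → 5 (G)
D2 → 210 (B)
= RGB(30, 5, 210)


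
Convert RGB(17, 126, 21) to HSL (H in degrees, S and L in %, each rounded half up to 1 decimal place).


Normalize: R'=17/255≈0.0667, G'=126/255≈0.4941, B'=21/255≈0.0824
Max=126/255, Min=17/255, Δ=Max-Min=109/255
L = (Max+Min)/2 = (126+17)/510 = 143/510 = 0.28039… → L = 28.0%
L ≤ 0.5 → S = Δ/(Max+Min) = 109/(126+17) = 109/143 = 0.76223… → S = 76.2%
(the 1/255 factors cancel in S and H, so raw channel differences can be used)
Max is G' → H = 60 × ((B-R)/Δ + 2) = 60 × ((21-17)/109 + 2)
  4/109 + 2 = 0.0366… + 2 = 2.0366…
  H = 60 × 2.0366… = 122.201…° → H = 122.2°
= HSL(122.2°, 76.2%, 28.0%)


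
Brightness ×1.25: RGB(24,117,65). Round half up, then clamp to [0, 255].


Multiply each channel by 1.25, round half up, clamp to [0, 255]
R: 24×1.25 = 30
G: 117×1.25 = 146.25 → round → 146
B: 65×1.25 = 81.25 → round → 81
= RGB(30, 146, 81)


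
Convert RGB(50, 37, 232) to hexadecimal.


R = 50 → 32 (hex)
G = 37 → 25 (hex)
B = 232 → E8 (hex)
Hex = #3225E8


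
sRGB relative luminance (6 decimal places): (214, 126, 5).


Linearize each channel (sRGB transfer function): c = v/255; c_lin = c/12.92 if c ≤ 0.04045, else ((c+0.055)/1.055)^2.4
  R: 214/255 ≈ 0.839216 > 0.04045 → ((0.839216+0.055)/1.055)^2.4 ≈ 0.672443
  G: 126/255 ≈ 0.494118 > 0.04045 → ((0.494118+0.055)/1.055)^2.4 ≈ 0.208637
  B: 5/255 ≈ 0.019608 ≤ 0.04045 → 0.019608/12.92 ≈ 0.001518
R_lin = 0.672443, G_lin = 0.208637, B_lin = 0.001518
L = 0.2126×R + 0.7152×G + 0.0722×B
L = 0.2126×0.672443 + 0.7152×0.208637 + 0.0722×0.001518
L ≈ 0.292288


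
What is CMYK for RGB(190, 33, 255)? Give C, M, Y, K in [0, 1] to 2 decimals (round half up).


R'=190/255≈0.7451, G'=33/255≈0.1294, B'=255/255≈1.0000
K = 1 - max(R',G',B') = 1 - 255/255 = 0/255 = 0 → 0.00
(1-R'-K)/(1-K) simplifies to (max-R)/max with max = 255:
C = (255-190)/255 = 65/255 = 0.25490… → 0.25
M = (255-33)/255 = 222/255 = 0.87058… → 0.87
Y = (255-255)/255 = 0/255 = 0 → 0.00
= CMYK(0.25, 0.87, 0.00, 0.00)


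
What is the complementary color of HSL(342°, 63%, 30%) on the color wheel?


Complement = opposite side of color wheel = hue + 180°
H' = (342 + 180) mod 360 = 162°
S and L unchanged.
= HSL(162°, 63%, 30%)


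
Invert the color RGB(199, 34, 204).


Invert: (255-R, 255-G, 255-B)
R: 255-199 = 56
G: 255-34 = 221
B: 255-204 = 51
= RGB(56, 221, 51)


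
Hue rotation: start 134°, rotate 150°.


New hue = (H + rotation) mod 360
New hue = (134 + 150) mod 360
= 284 mod 360
= 284°


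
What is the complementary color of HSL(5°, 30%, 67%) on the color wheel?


Complement = opposite side of color wheel = hue + 180°
H' = (5 + 180) mod 360 = 185°
S and L unchanged.
= HSL(185°, 30%, 67%)


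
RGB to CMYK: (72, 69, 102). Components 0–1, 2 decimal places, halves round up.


R'=72/255≈0.2824, G'=69/255≈0.2706, B'=102/255≈0.4000
K = 1 - max(R',G',B') = 1 - 102/255 = 153/255 = 0.6 → 0.60
(1-R'-K)/(1-K) simplifies to (max-R)/max with max = 102:
C = (102-72)/102 = 30/102 = 0.29411… → 0.29
M = (102-69)/102 = 33/102 = 0.32352… → 0.32
Y = (102-102)/102 = 0/102 = 0 → 0.00
= CMYK(0.29, 0.32, 0.00, 0.60)


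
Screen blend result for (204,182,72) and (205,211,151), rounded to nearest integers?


Screen: C = 255 - (255-A)×(255-B)/255, rounded to nearest integer
R: 255 - (255-204)×(255-205)/255 = 255 - 2550/255 ≈ 255 - 10.000 = 245.000 → 245
G: 255 - (255-182)×(255-211)/255 = 255 - 3212/255 ≈ 255 - 12.596 = 242.404 → 242
B: 255 - (255-72)×(255-151)/255 = 255 - 19032/255 ≈ 255 - 74.635 = 180.365 → 180
= RGB(245, 242, 180)


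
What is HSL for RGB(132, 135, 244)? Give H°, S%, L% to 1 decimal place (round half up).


Normalize: R'=132/255≈0.5176, G'=135/255≈0.5294, B'=244/255≈0.9569
Max=244/255, Min=132/255, Δ=Max-Min=112/255
L = (Max+Min)/2 = (244+132)/510 = 376/510 = 0.73725… → L = 73.7%
L > 0.5 → S = Δ/(2-Max-Min) = 112/(510-244-132) = 112/134 = 0.83582… → S = 83.6%
(the 1/255 factors cancel in S and H, so raw channel differences can be used)
Max is B' → H = 60 × ((R-G)/Δ + 4) = 60 × ((132-135)/112 + 4)
  -3/112 + 4 = -0.0267… + 4 = 3.9732…
  H = 60 × 3.9732… = 238.392…° → H = 238.4°
= HSL(238.4°, 83.6%, 73.7%)


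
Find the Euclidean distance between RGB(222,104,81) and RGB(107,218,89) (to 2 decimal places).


d = √[(R₁-R₂)² + (G₁-G₂)² + (B₁-B₂)²]
d = √[(222-107)² + (104-218)² + (81-89)²]
d = √[13225 + 12996 + 64]
d = √26285
d ≈ 162.13


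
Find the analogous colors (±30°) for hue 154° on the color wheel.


Base hue: 154°
Left analog: (154 - 30) mod 360 = 124°
Right analog: (154 + 30) mod 360 = 184°
Analogous hues = 124° and 184°


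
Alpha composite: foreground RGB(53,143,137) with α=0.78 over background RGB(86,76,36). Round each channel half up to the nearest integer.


C = α×F + (1-α)×B, with 1-α = 0.22
R: 0.78×53 + 0.22×86 = 41.34 + 18.92 = 60.26 → 60
G: 0.78×143 + 0.22×76 = 111.54 + 16.72 = 128.26 → 128
B: 0.78×137 + 0.22×36 = 106.86 + 7.92 = 114.78 → 115
= RGB(60, 128, 115)


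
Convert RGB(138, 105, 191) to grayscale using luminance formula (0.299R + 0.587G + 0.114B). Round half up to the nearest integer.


Gray = 0.299×R + 0.587×G + 0.114×B
Gray = 0.299×138 + 0.587×105 + 0.114×191
Gray = 41.262 + 61.635 + 21.774
Gray = 124.671 → round half up → 125
Gray = 125


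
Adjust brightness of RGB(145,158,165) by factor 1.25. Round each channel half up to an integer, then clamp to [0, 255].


Multiply each channel by 1.25, round half up, clamp to [0, 255]
R: 145×1.25 = 181.25 → round → 181
G: 158×1.25 = 197.5 → round → 198
B: 165×1.25 = 206.25 → round → 206
= RGB(181, 198, 206)


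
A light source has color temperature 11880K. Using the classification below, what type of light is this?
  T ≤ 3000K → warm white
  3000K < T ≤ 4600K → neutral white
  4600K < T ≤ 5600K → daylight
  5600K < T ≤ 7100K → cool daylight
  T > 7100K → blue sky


Temperature: 11880K
11880K > 7100K → blue sky
Classification: blue sky


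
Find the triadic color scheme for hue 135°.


Triadic: equally spaced at 120° intervals
H1 = 135°
H2 = (135 + 120) mod 360 = 255°
H3 = (135 + 240) mod 360 = 15°
Triadic = 135°, 255°, 15°


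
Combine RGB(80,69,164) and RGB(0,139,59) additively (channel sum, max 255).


Additive: each channel = min(255, C₁+C₂)
R: 80+0 = 80 → 80
G: 69+139 = 208 → 208
B: 164+59 = 223 → 223
= RGB(80, 208, 223)


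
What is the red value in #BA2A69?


Color: #BA2A69
R = BA = 186
G = 2A = 42
B = 69 = 105
Red = 186


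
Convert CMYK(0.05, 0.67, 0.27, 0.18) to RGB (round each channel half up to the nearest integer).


R = 255 × (1-C) × (1-K) = 255 × 0.95 × 0.82 = 198.645 → 199
G = 255 × (1-M) × (1-K) = 255 × 0.33 × 0.82 = 69.003 → 69
B = 255 × (1-Y) × (1-K) = 255 × 0.73 × 0.82 = 152.643 → 153
= RGB(199, 69, 153)


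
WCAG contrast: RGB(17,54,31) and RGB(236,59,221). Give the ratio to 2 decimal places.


Linearize each sRGB channel c=v/255: c/12.92 if c ≤ 0.04045 else ((c+0.055)/1.055)^2.4
L = 0.2126×R_lin + 0.7152×G_lin + 0.0722×B_lin
Color 1 (17,54,31):
  R=17: 17/255≈0.0667 > 0.04045 → ((0.0667+0.055)/1.055)^2.4 ≈ 0.00561
  G=54: 54/255≈0.2118 > 0.04045 → ((0.2118+0.055)/1.055)^2.4 ≈ 0.03689
  B=31: 31/255≈0.1216 > 0.04045 → ((0.1216+0.055)/1.055)^2.4 ≈ 0.01370
  L1 = 0.2126×0.00561 + 0.7152×0.03689 + 0.0722×0.01370 ≈ 0.02856
Color 2 (236,59,221):
  R=236: 236/255≈0.9255 > 0.04045 → ((0.9255+0.055)/1.055)^2.4 ≈ 0.83880
  G=59: 59/255≈0.2314 > 0.04045 → ((0.2314+0.055)/1.055)^2.4 ≈ 0.04374
  B=221: 221/255≈0.8667 > 0.04045 → ((0.8667+0.055)/1.055)^2.4 ≈ 0.72306
  L2 = 0.2126×0.83880 + 0.7152×0.04374 + 0.0722×0.72306 ≈ 0.26181
Lighter = 0.26181, Darker = 0.02856
Ratio = (L_lighter + 0.05) / (L_darker + 0.05)
Ratio = (0.26181 + 0.05) / (0.02856 + 0.05) = 0.31181 / 0.07856 ≈ 3.9689
Ratio ≈ 3.97:1


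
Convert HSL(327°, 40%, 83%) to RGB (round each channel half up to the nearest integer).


H=327°, S=0.40, L=0.83
C = (1-|2L-1|)×S = (1-|0.66|)×0.40 = 0.136
H' = H/60 = 327/60 ≈ 5.4500; X = C×(1-|H' mod 2 - 1|) = 0.0748
m = L - C/2 = 0.83 - 0.068 = 0.762
Sector ⌊H'⌋ = 5 → (R',G',B') = (0.136, 0.0, 0.0748)
RGB = ((R'+m)×255, (G'+m)×255, (B'+m)×255) = (228.99, 194.31, 213.384)
Round half up → RGB(229, 194, 213)


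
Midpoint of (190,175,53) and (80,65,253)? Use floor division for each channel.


Midpoint: each channel = ⌊(C₁+C₂)/2⌋
R: ⌊(190+80)/2⌋ = 135
G: ⌊(175+65)/2⌋ = 120
B: ⌊(53+253)/2⌋ = 153
= RGB(135, 120, 153)


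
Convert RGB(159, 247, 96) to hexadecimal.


R = 159 → 9F (hex)
G = 247 → F7 (hex)
B = 96 → 60 (hex)
Hex = #9FF760


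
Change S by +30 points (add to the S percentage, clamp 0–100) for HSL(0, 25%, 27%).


Original S = 25%
Adjustment = +30 percentage points
New S = 25 + (30) = 55
Clamp to [0, 100] → 55
= HSL(0°, 55%, 27%)


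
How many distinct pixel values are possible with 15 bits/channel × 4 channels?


Total bits = 15 bits/channel × 4 channels = 60 bits
Distinct pixel values = 2^60
= 1,152,921,504,606,846,976 pixel values


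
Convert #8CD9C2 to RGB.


8C → 140 (R)
D9 → 217 (G)
C2 → 194 (B)
= RGB(140, 217, 194)


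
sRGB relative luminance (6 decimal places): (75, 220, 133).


Linearize each channel (sRGB transfer function): c = v/255; c_lin = c/12.92 if c ≤ 0.04045, else ((c+0.055)/1.055)^2.4
  R: 75/255 ≈ 0.294118 > 0.04045 → ((0.294118+0.055)/1.055)^2.4 ≈ 0.070360
  G: 220/255 ≈ 0.862745 > 0.04045 → ((0.862745+0.055)/1.055)^2.4 ≈ 0.715694
  B: 133/255 ≈ 0.521569 > 0.04045 → ((0.521569+0.055)/1.055)^2.4 ≈ 0.234551
R_lin = 0.070360, G_lin = 0.715694, B_lin = 0.234551
L = 0.2126×R + 0.7152×G + 0.0722×B
L = 0.2126×0.070360 + 0.7152×0.715694 + 0.0722×0.234551
L ≈ 0.543757


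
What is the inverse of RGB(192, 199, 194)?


Invert: (255-R, 255-G, 255-B)
R: 255-192 = 63
G: 255-199 = 56
B: 255-194 = 61
= RGB(63, 56, 61)


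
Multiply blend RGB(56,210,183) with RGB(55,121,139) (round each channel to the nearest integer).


Multiply: C = A×B/255, rounded to nearest integer
R: 56×55/255 = 3080/255 ≈ 12.078 → 12
G: 210×121/255 = 25410/255 ≈ 99.647 → 100
B: 183×139/255 = 25437/255 ≈ 99.753 → 100
= RGB(12, 100, 100)


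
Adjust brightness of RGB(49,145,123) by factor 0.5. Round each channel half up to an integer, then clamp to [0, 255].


Multiply each channel by 0.5, round half up, clamp to [0, 255]
R: 49×0.5 = 24.5 → round → 25
G: 145×0.5 = 72.5 → round → 73
B: 123×0.5 = 61.5 → round → 62
= RGB(25, 73, 62)


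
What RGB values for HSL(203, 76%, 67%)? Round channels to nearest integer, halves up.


H=203°, S=0.76, L=0.67
C = (1-|2L-1|)×S = (1-|0.34|)×0.76 = 0.5016
H' = H/60 = 203/60 ≈ 3.3833; X = C×(1-|H' mod 2 - 1|) = 0.30932
m = L - C/2 = 0.67 - 0.2508 = 0.4192
Sector ⌊H'⌋ = 3 → (R',G',B') = (0.0, 0.30932, 0.5016)
RGB = ((R'+m)×255, (G'+m)×255, (B'+m)×255) = (106.896, 185.7726, 234.804)
Round half up → RGB(107, 186, 235)


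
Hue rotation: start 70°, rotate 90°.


New hue = (H + rotation) mod 360
New hue = (70 + 90) mod 360
= 160 mod 360
= 160°


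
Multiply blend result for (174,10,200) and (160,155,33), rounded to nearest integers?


Multiply: C = A×B/255, rounded to nearest integer
R: 174×160/255 = 27840/255 ≈ 109.176 → 109
G: 10×155/255 = 1550/255 ≈ 6.078 → 6
B: 200×33/255 = 6600/255 ≈ 25.882 → 26
= RGB(109, 6, 26)


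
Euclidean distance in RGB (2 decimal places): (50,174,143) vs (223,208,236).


d = √[(R₁-R₂)² + (G₁-G₂)² + (B₁-B₂)²]
d = √[(50-223)² + (174-208)² + (143-236)²]
d = √[29929 + 1156 + 8649]
d = √39734
d ≈ 199.33


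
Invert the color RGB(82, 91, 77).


Invert: (255-R, 255-G, 255-B)
R: 255-82 = 173
G: 255-91 = 164
B: 255-77 = 178
= RGB(173, 164, 178)


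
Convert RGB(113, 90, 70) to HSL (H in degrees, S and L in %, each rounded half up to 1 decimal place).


Normalize: R'=113/255≈0.4431, G'=90/255≈0.3529, B'=70/255≈0.2745
Max=113/255, Min=70/255, Δ=Max-Min=43/255
L = (Max+Min)/2 = (113+70)/510 = 183/510 = 0.35882… → L = 35.9%
L ≤ 0.5 → S = Δ/(Max+Min) = 43/(113+70) = 43/183 = 0.23497… → S = 23.5%
(the 1/255 factors cancel in S and H, so raw channel differences can be used)
Max is R' → H = 60 × (((G-B)/Δ) mod 6) = 60 × (((90-70)/43) mod 6)
  20/43 = 0.4651…
  H = 60 × 0.4651… = 27.906…° → H = 27.9°
= HSL(27.9°, 23.5%, 35.9%)


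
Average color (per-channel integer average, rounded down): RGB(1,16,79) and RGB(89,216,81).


Midpoint: each channel = ⌊(C₁+C₂)/2⌋
R: ⌊(1+89)/2⌋ = 45
G: ⌊(16+216)/2⌋ = 116
B: ⌊(79+81)/2⌋ = 80
= RGB(45, 116, 80)


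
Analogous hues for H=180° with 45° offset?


Base hue: 180°
Left analog: (180 - 45) mod 360 = 135°
Right analog: (180 + 45) mod 360 = 225°
Analogous hues = 135° and 225°


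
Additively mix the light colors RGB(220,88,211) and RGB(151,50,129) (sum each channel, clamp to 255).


Additive: each channel = min(255, C₁+C₂)
R: 220+151 = 371 → 255
G: 88+50 = 138 → 138
B: 211+129 = 340 → 255
= RGB(255, 138, 255)


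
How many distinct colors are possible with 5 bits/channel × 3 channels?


Total bits = 5 bits/channel × 3 channels = 15 bits
Distinct colors = 2^15
= 32,768 colors


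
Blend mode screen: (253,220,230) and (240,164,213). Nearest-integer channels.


Screen: C = 255 - (255-A)×(255-B)/255, rounded to nearest integer
R: 255 - (255-253)×(255-240)/255 = 255 - 30/255 ≈ 255 - 0.118 = 254.882 → 255
G: 255 - (255-220)×(255-164)/255 = 255 - 3185/255 ≈ 255 - 12.490 = 242.510 → 243
B: 255 - (255-230)×(255-213)/255 = 255 - 1050/255 ≈ 255 - 4.118 = 250.882 → 251
= RGB(255, 243, 251)


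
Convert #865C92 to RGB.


86 → 134 (R)
5C → 92 (G)
92 → 146 (B)
= RGB(134, 92, 146)


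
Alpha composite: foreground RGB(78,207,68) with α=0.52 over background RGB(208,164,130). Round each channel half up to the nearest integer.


C = α×F + (1-α)×B, with 1-α = 0.48
R: 0.52×78 + 0.48×208 = 40.56 + 99.84 = 140.40 → 140
G: 0.52×207 + 0.48×164 = 107.64 + 78.72 = 186.36 → 186
B: 0.52×68 + 0.48×130 = 35.36 + 62.40 = 97.76 → 98
= RGB(140, 186, 98)


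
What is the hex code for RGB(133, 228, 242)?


R = 133 → 85 (hex)
G = 228 → E4 (hex)
B = 242 → F2 (hex)
Hex = #85E4F2


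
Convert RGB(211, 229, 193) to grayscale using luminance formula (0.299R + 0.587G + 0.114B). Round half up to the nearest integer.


Gray = 0.299×R + 0.587×G + 0.114×B
Gray = 0.299×211 + 0.587×229 + 0.114×193
Gray = 63.089 + 134.423 + 22.002
Gray = 219.514 → round half up → 220
Gray = 220


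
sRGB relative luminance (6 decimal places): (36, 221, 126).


Linearize each channel (sRGB transfer function): c = v/255; c_lin = c/12.92 if c ≤ 0.04045, else ((c+0.055)/1.055)^2.4
  R: 36/255 ≈ 0.141176 > 0.04045 → ((0.141176+0.055)/1.055)^2.4 ≈ 0.017642
  G: 221/255 ≈ 0.866667 > 0.04045 → ((0.866667+0.055)/1.055)^2.4 ≈ 0.723055
  B: 126/255 ≈ 0.494118 > 0.04045 → ((0.494118+0.055)/1.055)^2.4 ≈ 0.208637
R_lin = 0.017642, G_lin = 0.723055, B_lin = 0.208637
L = 0.2126×R + 0.7152×G + 0.0722×B
L = 0.2126×0.017642 + 0.7152×0.723055 + 0.0722×0.208637
L ≈ 0.535943


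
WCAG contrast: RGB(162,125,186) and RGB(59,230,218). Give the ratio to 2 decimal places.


Linearize each sRGB channel c=v/255: c/12.92 if c ≤ 0.04045 else ((c+0.055)/1.055)^2.4
L = 0.2126×R_lin + 0.7152×G_lin + 0.0722×B_lin
Color 1 (162,125,186):
  R=162: 162/255≈0.6353 > 0.04045 → ((0.6353+0.055)/1.055)^2.4 ≈ 0.36131
  G=125: 125/255≈0.4902 > 0.04045 → ((0.4902+0.055)/1.055)^2.4 ≈ 0.20508
  B=186: 186/255≈0.7294 > 0.04045 → ((0.7294+0.055)/1.055)^2.4 ≈ 0.49102
  L1 = 0.2126×0.36131 + 0.7152×0.20508 + 0.0722×0.49102 ≈ 0.25894
Color 2 (59,230,218):
  R=59: 59/255≈0.2314 > 0.04045 → ((0.2314+0.055)/1.055)^2.4 ≈ 0.04374
  G=230: 230/255≈0.9020 > 0.04045 → ((0.9020+0.055)/1.055)^2.4 ≈ 0.79130
  B=218: 218/255≈0.8549 > 0.04045 → ((0.8549+0.055)/1.055)^2.4 ≈ 0.70110
  L2 = 0.2126×0.04374 + 0.7152×0.79130 + 0.0722×0.70110 ≈ 0.62585
Lighter = 0.62585, Darker = 0.25894
Ratio = (L_lighter + 0.05) / (L_darker + 0.05)
Ratio = (0.62585 + 0.05) / (0.25894 + 0.05) = 0.67585 / 0.30894 ≈ 2.1877
Ratio ≈ 2.19:1


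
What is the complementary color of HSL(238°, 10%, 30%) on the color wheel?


Complement = opposite side of color wheel = hue + 180°
H' = (238 + 180) mod 360 = 58°
S and L unchanged.
= HSL(58°, 10%, 30%)


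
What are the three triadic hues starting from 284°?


Triadic: equally spaced at 120° intervals
H1 = 284°
H2 = (284 + 120) mod 360 = 44°
H3 = (284 + 240) mod 360 = 164°
Triadic = 284°, 44°, 164°


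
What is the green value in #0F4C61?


Color: #0F4C61
R = 0F = 15
G = 4C = 76
B = 61 = 97
Green = 76


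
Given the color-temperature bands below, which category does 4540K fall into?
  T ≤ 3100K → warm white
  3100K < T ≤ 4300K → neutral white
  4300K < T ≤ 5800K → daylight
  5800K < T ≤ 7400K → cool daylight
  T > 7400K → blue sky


Temperature: 4540K
4300K < 4540K ≤ 5800K → daylight
Classification: daylight


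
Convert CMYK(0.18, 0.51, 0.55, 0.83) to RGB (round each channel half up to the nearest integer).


R = 255 × (1-C) × (1-K) = 255 × 0.82 × 0.17 = 35.547 → 36
G = 255 × (1-M) × (1-K) = 255 × 0.49 × 0.17 = 21.2415 → 21
B = 255 × (1-Y) × (1-K) = 255 × 0.45 × 0.17 = 19.5075 → 20
= RGB(36, 21, 20)


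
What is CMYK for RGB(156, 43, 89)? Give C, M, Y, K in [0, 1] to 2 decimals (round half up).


R'=156/255≈0.6118, G'=43/255≈0.1686, B'=89/255≈0.3490
K = 1 - max(R',G',B') = 1 - 156/255 = 99/255 = 0.38823… → 0.39
(1-R'-K)/(1-K) simplifies to (max-R)/max with max = 156:
C = (156-156)/156 = 0/156 = 0 → 0.00
M = (156-43)/156 = 113/156 = 0.72435… → 0.72
Y = (156-89)/156 = 67/156 = 0.42948… → 0.43
= CMYK(0.00, 0.72, 0.43, 0.39)


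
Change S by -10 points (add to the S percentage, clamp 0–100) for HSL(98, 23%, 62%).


Original S = 23%
Adjustment = -10 percentage points
New S = 23 + (-10) = 13
Clamp to [0, 100] → 13
= HSL(98°, 13%, 62%)


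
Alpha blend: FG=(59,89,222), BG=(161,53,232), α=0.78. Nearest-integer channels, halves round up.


C = α×F + (1-α)×B, with 1-α = 0.22
R: 0.78×59 + 0.22×161 = 46.02 + 35.42 = 81.44 → 81
G: 0.78×89 + 0.22×53 = 69.42 + 11.66 = 81.08 → 81
B: 0.78×222 + 0.22×232 = 173.16 + 51.04 = 224.20 → 224
= RGB(81, 81, 224)


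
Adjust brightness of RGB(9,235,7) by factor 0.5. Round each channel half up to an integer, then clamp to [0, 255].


Multiply each channel by 0.5, round half up, clamp to [0, 255]
R: 9×0.5 = 4.5 → round → 5
G: 235×0.5 = 117.5 → round → 118
B: 7×0.5 = 3.5 → round → 4
= RGB(5, 118, 4)
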